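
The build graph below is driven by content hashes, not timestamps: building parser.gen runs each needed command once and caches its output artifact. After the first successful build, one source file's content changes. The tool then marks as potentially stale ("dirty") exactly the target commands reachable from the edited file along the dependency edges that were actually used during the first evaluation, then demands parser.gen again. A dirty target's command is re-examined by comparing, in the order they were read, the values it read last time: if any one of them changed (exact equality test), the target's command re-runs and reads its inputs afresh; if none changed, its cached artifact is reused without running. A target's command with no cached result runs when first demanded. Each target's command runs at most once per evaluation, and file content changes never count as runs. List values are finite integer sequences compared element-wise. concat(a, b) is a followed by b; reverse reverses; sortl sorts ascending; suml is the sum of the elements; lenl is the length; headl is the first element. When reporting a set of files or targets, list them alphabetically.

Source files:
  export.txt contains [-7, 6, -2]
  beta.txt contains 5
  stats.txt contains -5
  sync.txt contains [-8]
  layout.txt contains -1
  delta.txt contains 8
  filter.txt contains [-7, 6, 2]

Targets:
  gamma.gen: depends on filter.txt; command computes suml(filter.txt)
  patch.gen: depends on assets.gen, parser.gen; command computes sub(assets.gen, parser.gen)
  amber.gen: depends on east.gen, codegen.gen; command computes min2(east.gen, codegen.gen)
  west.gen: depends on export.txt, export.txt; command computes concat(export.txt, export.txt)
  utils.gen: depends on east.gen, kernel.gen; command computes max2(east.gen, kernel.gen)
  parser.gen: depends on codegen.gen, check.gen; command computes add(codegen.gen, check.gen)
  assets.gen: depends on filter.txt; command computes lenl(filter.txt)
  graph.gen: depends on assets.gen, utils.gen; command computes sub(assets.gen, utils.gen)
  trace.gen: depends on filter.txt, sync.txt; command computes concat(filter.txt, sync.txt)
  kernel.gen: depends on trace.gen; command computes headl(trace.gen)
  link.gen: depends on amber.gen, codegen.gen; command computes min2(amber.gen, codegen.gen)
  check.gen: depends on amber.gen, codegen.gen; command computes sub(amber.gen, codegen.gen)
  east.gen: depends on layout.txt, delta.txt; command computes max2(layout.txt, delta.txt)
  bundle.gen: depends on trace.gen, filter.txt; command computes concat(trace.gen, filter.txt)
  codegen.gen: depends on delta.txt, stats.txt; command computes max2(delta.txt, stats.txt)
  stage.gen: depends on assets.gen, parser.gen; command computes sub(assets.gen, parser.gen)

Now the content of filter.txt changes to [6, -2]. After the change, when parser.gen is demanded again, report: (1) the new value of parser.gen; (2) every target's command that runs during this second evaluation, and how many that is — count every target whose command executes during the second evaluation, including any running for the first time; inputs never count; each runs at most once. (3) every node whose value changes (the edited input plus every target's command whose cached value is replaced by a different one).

parser.gen now evaluates to 8.
Run set: none (0 run).
Changed values: filter.txt.
The important point: nothing the output needs ever reads filter.txt, so the edit is invisible to it.

Initial pass — values computed on the first demand:
  codegen.gen = max2(8, -5) = 8
  east.gen = max2(-1, 8) = 8
  amber.gen = min2(8, 8) = 8
  check.gen = sub(8, 8) = 0
  parser.gen = add(8, 0) = 8

Second demand — change propagation:
  no demanded computation ever read filter.txt, so the edit dirties nothing and nothing runs.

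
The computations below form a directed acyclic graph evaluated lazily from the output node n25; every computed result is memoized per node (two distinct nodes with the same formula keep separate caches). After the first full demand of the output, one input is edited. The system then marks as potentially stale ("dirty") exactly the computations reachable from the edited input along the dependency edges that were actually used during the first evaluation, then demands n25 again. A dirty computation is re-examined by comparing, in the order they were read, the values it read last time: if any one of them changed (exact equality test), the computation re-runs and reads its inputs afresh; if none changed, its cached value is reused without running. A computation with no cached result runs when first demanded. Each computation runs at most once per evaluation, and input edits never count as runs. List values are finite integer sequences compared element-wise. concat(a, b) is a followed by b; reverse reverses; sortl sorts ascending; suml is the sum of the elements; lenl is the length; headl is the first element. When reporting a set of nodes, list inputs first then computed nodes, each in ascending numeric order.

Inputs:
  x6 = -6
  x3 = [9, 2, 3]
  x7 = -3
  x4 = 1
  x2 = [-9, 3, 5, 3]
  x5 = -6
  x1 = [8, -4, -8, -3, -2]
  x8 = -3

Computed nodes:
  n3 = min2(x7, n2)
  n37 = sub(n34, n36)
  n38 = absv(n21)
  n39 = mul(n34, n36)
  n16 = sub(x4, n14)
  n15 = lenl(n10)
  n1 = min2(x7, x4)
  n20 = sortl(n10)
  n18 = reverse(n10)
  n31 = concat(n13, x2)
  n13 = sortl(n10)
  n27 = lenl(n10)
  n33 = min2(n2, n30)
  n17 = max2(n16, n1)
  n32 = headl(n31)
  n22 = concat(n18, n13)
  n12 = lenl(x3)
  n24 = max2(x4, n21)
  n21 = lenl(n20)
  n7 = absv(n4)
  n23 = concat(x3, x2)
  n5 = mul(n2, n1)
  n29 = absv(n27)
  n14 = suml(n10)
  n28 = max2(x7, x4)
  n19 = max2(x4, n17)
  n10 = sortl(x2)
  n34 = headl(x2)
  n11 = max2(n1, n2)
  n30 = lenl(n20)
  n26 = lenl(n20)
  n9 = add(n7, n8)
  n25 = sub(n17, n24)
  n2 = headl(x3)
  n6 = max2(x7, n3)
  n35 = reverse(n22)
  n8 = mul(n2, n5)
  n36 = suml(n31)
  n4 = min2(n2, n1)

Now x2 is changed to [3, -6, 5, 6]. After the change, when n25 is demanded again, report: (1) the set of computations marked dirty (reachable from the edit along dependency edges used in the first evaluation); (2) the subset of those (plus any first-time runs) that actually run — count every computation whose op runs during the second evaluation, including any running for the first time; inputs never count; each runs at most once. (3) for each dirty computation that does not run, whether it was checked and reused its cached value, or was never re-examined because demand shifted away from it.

First demand of the output computes:
  n1 = min2(-3, 1) = -3
  n10 = sortl([-9, 3, 5, 3]) = [-9, 3, 3, 5]
  n14 = suml([-9, 3, 3, 5]) = 2
  n16 = sub(1, 2) = -1
  n17 = max2(-1, -3) = -1
  n20 = sortl([-9, 3, 3, 5]) = [-9, 3, 3, 5]
  n21 = lenl([-9, 3, 3, 5]) = 4
  n24 = max2(1, 4) = 4
  n25 = sub(-1, 4) = -5

After the edit, cleaning proceeds:
  n10: a read changed (x2 [-9, 3, 5, 3]->[3, -6, 5, 6]) — executes, giving [-6, 3, 5, 6].
  n14: a read changed (n10 [-9, 3, 3, 5]->[-6, 3, 5, 6]) — executes, giving 8.
  n16: a read changed (n14 2->8) — executes, giving -7.
  n17: a read changed (n16 -1->-7) — executes, giving -3.
  n20: a read changed (n10 [-9, 3, 3, 5]->[-6, 3, 5, 6]) — executes, giving [-6, 3, 5, 6].
  n21: a read changed (n20 [-9, 3, 3, 5]->[-6, 3, 5, 6]) — executes, giving 4 — identical to its old value.
  n24: dirty, but its reads are unchanged (x4 unchanged, n21 unchanged); cached 4 stands.
  n25: a read changed (n17 -1->-3) — executes, giving -7.

Note where the cutoff bites: n24 is checked, finds nothing changed, and keeps its cache.

The edit dirties: n10, n14, n16, n17, n20, n21, n24, n25.
7 computations run: n10, n14, n16, n17, n20, n21, n25.
Cache hits after checking: n24.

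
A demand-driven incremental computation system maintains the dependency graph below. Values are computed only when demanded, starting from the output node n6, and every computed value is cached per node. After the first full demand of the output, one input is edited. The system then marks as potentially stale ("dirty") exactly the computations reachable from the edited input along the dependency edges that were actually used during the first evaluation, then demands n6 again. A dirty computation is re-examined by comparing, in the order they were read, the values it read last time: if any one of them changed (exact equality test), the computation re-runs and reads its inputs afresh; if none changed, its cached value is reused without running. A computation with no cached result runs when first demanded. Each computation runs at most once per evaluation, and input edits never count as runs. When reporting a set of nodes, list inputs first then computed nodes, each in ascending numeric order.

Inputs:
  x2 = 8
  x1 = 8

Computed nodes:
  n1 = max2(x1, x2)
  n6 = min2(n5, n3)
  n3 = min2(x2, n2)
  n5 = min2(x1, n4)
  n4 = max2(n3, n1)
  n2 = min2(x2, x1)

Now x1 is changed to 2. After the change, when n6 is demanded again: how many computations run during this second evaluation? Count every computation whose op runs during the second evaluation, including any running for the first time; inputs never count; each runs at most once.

First evaluation (everything demanded from the output):
  n1 = max2(8, 8) = 8
  n2 = min2(8, 8) = 8
  n3 = min2(8, 8) = 8
  n4 = max2(8, 8) = 8
  n5 = min2(8, 8) = 8
  n6 = min2(8, 8) = 8

Propagation after the edit:
  n1: runs — x1 8->2; result 8 (same value as before).
  n2: runs — x1 8->2; result 2.
  n3: runs — n2 8->2; result 2.
  n4: runs — n3 8->2; result 8 (same value as before).
  n5: runs — x1 8->2; result 2.
  n6: runs — n5 8->2; n3 8->2; result 2.

Computations that run: n1, n2, n3, n4, n5, n6 — 6 in total.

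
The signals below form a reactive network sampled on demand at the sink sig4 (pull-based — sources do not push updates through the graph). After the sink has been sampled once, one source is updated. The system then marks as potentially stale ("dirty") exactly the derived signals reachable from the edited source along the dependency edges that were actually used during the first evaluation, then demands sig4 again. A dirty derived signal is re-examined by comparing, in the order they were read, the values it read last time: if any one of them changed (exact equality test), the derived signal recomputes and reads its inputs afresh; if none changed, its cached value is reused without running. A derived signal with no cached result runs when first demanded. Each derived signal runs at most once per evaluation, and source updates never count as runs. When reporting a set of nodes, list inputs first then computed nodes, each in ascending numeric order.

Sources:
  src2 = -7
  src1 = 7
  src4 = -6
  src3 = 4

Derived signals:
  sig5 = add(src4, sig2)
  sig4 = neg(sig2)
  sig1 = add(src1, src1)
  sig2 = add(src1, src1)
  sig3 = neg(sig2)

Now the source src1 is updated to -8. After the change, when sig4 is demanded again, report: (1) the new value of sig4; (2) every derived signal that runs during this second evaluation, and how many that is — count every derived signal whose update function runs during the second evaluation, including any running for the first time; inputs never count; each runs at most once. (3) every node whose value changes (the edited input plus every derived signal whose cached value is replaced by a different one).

sig4 now evaluates to 16.
Run set: sig2, sig4 (2 run).
Changed values: src1, sig2, sig4.

Initial pass — values computed on the first demand:
  sig2 = add(7, 7) = 14
  sig4 = neg(14) = -14

Second demand — change propagation:
  sig2: re-runs because src1 7->-8; src1 7->-8; new result -16.
  sig4: re-runs because sig2 14->-16; new result 16.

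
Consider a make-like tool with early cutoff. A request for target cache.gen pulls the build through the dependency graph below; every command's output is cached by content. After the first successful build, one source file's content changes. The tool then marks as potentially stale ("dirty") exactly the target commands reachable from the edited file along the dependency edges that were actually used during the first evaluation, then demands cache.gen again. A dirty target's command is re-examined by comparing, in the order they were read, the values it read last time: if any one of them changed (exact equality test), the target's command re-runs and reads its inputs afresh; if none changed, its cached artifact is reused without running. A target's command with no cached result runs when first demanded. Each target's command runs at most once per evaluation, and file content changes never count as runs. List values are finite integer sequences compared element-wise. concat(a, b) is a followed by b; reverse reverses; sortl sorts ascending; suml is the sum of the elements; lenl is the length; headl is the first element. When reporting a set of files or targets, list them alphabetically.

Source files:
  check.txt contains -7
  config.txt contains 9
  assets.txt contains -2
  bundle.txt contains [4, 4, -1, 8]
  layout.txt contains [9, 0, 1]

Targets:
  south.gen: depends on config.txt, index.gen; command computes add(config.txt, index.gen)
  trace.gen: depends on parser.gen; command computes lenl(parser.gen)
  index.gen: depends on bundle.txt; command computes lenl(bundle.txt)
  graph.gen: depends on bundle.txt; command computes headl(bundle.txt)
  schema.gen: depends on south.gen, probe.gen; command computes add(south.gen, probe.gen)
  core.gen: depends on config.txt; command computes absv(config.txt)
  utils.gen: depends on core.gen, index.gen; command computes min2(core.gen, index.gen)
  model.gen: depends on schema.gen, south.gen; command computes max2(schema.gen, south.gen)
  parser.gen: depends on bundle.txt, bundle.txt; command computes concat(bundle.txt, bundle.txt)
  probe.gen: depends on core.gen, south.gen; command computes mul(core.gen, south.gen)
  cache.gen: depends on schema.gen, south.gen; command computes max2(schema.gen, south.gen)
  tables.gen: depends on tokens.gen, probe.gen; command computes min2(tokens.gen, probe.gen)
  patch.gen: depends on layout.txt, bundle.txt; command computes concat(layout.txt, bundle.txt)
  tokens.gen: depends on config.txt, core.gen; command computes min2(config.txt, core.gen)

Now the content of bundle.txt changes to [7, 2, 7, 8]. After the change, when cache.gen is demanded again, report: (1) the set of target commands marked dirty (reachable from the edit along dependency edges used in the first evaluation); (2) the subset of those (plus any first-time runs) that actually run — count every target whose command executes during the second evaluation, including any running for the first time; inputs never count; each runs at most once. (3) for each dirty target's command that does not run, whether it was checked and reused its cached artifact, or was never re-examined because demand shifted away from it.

The edit dirties: cache.gen, index.gen, probe.gen, schema.gen, south.gen.
1 target commands run: index.gen.
Cache hits after checking: cache.gen, probe.gen, schema.gen, south.gen.
Note the absorption at index.gen: it re-runs yet its value is the same, leaving the output's value untouched.

First demand of the output computes:
  core.gen = absv(9) = 9
  index.gen = lenl([4, 4, -1, 8]) = 4
  south.gen = add(9, 4) = 13
  probe.gen = mul(9, 13) = 117
  schema.gen = add(13, 117) = 130
  cache.gen = max2(130, 13) = 130

After the edit, cleaning proceeds:
  index.gen: a read changed (bundle.txt [4, 4, -1, 8]->[7, 2, 7, 8]) — executes, giving 4 — identical to its old value.
  south.gen: dirty, but its reads are unchanged (config.txt unchanged, index.gen unchanged); cached 13 stands.
  probe.gen: dirty, but its reads are unchanged (core.gen unchanged, south.gen unchanged); cached 117 stands.
  schema.gen: dirty, but its reads are unchanged (south.gen unchanged, probe.gen unchanged); cached 130 stands.
  cache.gen: dirty, but its reads are unchanged (schema.gen unchanged, south.gen unchanged); cached 130 stands.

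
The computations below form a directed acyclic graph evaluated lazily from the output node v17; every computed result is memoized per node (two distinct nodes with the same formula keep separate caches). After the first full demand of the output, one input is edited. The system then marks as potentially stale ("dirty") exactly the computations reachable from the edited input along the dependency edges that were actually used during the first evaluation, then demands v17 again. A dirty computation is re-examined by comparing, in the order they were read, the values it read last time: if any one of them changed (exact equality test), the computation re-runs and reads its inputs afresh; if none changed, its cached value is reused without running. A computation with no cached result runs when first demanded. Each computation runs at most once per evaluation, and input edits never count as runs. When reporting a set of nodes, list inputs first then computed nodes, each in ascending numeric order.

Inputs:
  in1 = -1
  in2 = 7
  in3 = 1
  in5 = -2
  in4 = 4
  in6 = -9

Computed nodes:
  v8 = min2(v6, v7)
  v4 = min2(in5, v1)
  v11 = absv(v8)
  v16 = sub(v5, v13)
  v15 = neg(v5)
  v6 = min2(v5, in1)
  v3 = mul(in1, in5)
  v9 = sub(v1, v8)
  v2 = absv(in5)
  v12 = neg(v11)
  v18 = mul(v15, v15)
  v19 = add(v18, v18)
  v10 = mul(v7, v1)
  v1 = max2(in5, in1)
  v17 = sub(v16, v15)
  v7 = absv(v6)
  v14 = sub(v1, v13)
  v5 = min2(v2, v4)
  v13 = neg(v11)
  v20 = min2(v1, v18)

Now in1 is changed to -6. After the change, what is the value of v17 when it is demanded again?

Demanding v17 again yields 2.
Note where the cutoff bites: v5 is checked, finds nothing changed, and keeps its cache.

First demand of the output computes:
  v1 = max2(-2, -1) = -1
  v2 = absv(-2) = 2
  v4 = min2(-2, -1) = -2
  v5 = min2(2, -2) = -2
  v6 = min2(-2, -1) = -2
  v7 = absv(-2) = 2
  v8 = min2(-2, 2) = -2
  v11 = absv(-2) = 2
  v13 = neg(2) = -2
  v15 = neg(-2) = 2
  v16 = sub(-2, -2) = 0
  v17 = sub(0, 2) = -2

After the edit, cleaning proceeds:
  v1: a read changed (in1 -1->-6) — executes, giving -2.
  v4: a read changed (v1 -1->-2) — executes, giving -2 — identical to its old value.
  v5: dirty, but its reads are unchanged (v2 unchanged, v4 unchanged); cached -2 stands.
  v6: a read changed (in1 -1->-6) — executes, giving -6.
  v7: a read changed (v6 -2->-6) — executes, giving 6.
  v8: a read changed (v6 -2->-6; v7 2->6) — executes, giving -6.
  v11: a read changed (v8 -2->-6) — executes, giving 6.
  v13: a read changed (v11 2->6) — executes, giving -6.
  v15: dirty, but its reads are unchanged (v5 unchanged); cached 2 stands.
  v16: a read changed (v13 -2->-6) — executes, giving 4.
  v17: a read changed (v16 0->4) — executes, giving 2.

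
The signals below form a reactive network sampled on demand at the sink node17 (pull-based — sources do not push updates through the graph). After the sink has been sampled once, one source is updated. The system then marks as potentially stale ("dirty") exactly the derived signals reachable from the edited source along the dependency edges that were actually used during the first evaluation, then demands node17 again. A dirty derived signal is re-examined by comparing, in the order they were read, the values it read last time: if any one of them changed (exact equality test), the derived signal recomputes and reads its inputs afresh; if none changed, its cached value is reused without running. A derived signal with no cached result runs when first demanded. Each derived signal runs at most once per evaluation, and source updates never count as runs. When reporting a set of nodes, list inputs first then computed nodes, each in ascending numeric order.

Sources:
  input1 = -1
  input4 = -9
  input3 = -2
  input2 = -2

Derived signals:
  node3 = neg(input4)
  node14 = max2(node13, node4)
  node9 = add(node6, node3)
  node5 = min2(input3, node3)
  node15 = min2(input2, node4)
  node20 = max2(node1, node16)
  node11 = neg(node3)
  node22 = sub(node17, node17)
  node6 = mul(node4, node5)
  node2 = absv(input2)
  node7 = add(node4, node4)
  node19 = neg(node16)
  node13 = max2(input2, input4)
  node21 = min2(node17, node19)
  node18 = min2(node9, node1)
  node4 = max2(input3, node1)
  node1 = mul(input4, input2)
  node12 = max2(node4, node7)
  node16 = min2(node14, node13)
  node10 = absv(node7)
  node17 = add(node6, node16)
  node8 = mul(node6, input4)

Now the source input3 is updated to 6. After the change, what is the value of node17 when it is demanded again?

node17 now evaluates to 106.
The important point: at node14 every value read last time is unchanged, so the dirty flag clears without a run.

Initial pass — values computed on the first demand:
  node1 = mul(-9, -2) = 18
  node3 = neg(-9) = 9
  node4 = max2(-2, 18) = 18
  node5 = min2(-2, 9) = -2
  node6 = mul(18, -2) = -36
  node13 = max2(-2, -9) = -2
  node14 = max2(-2, 18) = 18
  node16 = min2(18, -2) = -2
  node17 = add(-36, -2) = -38

Second demand — change propagation:
  node4: re-runs because input3 -2->6; new result 18 (unchanged).
  node5: re-runs because input3 -2->6; new result 6.
  node6: re-runs because node5 -2->6; new result 108.
  node14: re-examined; everything it read last time is the same (node13 unchanged, node4 unchanged) — cache 18 kept, no run.
  node16: re-examined; everything it read last time is the same (node14 unchanged, node13 unchanged) — cache -2 kept, no run.
  node17: re-runs because node6 -36->108; new result 106.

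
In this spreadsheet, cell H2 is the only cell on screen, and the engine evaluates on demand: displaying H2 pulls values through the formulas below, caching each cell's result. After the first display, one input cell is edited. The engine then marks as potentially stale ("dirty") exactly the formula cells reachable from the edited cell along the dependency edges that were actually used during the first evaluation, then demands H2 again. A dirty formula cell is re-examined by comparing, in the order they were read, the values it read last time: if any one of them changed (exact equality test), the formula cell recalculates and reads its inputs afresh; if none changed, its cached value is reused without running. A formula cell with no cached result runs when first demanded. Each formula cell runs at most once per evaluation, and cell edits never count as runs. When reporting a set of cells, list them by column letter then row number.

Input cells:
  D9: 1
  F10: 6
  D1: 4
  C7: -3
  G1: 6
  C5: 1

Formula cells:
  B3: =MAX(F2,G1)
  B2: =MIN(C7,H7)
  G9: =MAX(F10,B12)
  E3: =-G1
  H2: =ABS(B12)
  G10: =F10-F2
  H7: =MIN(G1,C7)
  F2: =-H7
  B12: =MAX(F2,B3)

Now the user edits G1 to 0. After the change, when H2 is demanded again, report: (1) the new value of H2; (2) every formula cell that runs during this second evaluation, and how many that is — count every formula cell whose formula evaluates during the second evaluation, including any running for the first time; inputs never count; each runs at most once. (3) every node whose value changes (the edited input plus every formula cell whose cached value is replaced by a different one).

H2 now evaluates to 3.
Run set: B3, B12, H2, H7 (4 run).
Changed values: B3, B12, G1, H2.
The important point: at F2 every value read last time is unchanged, so the dirty flag clears without a run.

Initial pass — values computed on the first demand:
  H7 = MIN(6, -3) = -3
  F2 = -(-3) = 3
  B3 = MAX(3, 6) = 6
  B12 = MAX(3, 6) = 6
  H2 = ABS(6) = 6

Second demand — change propagation:
  H7: re-runs because G1 6->0; new result -3 (unchanged).
  F2: re-examined; everything it read last time is the same (H7 unchanged) — cache 3 kept, no run.
  B3: re-runs because G1 6->0; new result 3.
  B12: re-runs because B3 6->3; new result 3.
  H2: re-runs because B12 6->3; new result 3.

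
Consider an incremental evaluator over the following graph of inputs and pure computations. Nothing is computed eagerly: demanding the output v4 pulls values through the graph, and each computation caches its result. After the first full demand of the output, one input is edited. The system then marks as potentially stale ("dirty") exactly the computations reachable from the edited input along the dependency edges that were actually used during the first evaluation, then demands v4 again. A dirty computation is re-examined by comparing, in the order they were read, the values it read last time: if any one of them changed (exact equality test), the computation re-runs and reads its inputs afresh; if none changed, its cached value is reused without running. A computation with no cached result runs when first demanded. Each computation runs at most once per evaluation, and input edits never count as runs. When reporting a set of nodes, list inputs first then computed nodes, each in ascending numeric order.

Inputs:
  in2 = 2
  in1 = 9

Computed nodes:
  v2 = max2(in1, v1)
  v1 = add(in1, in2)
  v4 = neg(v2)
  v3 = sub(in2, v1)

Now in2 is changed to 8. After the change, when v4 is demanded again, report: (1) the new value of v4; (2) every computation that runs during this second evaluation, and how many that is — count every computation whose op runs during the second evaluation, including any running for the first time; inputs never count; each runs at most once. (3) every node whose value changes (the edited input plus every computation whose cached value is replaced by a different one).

v4 now evaluates to -17.
Run set: v1, v2, v4 (3 run).
Changed values: in2, v1, v2, v4.

Initial pass — values computed on the first demand:
  v1 = add(9, 2) = 11
  v2 = max2(9, 11) = 11
  v4 = neg(11) = -11

Second demand — change propagation:
  v1: re-runs because in2 2->8; new result 17.
  v2: re-runs because v1 11->17; new result 17.
  v4: re-runs because v2 11->17; new result -17.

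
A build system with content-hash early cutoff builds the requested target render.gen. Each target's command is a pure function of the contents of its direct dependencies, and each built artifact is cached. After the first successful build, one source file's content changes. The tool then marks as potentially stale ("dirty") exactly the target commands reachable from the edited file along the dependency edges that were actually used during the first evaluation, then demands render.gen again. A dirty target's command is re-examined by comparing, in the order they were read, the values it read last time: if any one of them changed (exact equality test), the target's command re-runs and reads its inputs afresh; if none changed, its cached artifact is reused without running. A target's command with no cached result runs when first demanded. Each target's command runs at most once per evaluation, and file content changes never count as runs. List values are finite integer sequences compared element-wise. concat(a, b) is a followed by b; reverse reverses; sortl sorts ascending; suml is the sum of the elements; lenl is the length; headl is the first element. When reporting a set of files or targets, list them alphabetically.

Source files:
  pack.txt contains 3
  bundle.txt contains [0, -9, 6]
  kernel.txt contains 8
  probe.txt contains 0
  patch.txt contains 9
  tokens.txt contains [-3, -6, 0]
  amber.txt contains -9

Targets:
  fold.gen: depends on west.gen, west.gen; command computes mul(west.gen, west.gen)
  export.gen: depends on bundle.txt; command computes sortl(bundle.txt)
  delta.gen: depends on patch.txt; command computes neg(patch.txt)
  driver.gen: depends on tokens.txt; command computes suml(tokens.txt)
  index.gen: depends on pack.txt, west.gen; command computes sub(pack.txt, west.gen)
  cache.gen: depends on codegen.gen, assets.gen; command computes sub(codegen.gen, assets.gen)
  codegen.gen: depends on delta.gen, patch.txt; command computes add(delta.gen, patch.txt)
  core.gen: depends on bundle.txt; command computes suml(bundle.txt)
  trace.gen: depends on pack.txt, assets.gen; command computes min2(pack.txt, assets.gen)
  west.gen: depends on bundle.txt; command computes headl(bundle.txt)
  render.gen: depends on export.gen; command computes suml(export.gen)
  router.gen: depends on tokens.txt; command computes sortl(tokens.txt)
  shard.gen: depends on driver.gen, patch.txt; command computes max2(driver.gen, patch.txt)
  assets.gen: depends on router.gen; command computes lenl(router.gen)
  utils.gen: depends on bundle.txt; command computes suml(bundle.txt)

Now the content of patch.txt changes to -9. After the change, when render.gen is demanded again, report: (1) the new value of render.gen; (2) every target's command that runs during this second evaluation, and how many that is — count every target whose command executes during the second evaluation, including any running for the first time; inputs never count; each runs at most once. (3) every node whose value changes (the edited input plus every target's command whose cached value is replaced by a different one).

New value of render.gen: -3.
Target commands that run: none — 0 in total.
Values that change: patch.txt.
Key observation: patch.txt is never demanded by the output, so the edit triggers no recomputation at all.

First evaluation (everything demanded from the output):
  export.gen = sortl([0, -9, 6]) = [-9, 0, 6]
  render.gen = suml([-9, 0, 6]) = -3

Propagation after the edit:
  patch.txt feeds no computation that the output demands — nothing is marked dirty and nothing runs.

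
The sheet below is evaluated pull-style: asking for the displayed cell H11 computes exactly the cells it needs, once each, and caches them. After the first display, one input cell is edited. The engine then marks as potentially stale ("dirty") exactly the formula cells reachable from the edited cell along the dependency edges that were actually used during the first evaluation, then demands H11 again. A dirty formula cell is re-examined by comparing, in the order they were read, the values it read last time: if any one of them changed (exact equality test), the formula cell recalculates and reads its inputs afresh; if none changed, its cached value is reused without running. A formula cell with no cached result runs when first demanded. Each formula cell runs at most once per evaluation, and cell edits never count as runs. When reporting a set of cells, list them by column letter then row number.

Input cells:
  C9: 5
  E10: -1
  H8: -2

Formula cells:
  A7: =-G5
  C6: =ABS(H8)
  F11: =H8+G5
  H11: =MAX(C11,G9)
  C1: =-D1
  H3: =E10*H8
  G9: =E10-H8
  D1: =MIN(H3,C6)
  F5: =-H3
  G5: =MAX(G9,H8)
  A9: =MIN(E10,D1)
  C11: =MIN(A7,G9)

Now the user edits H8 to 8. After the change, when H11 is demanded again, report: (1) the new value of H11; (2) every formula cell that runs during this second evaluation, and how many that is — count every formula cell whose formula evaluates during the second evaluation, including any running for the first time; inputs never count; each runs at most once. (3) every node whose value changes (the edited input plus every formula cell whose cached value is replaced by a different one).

Demanding H11 again yields -9.
5 formula cells run: A7, C11, G5, G9, H11.
The nodes whose values change: A7, C11, G5, G9, H8, H11.

First demand of the output computes:
  G9 = -1 - -2 = 1
  G5 = MAX(1, -2) = 1
  A7 = -(1) = -1
  C11 = MIN(-1, 1) = -1
  H11 = MAX(-1, 1) = 1

After the edit, cleaning proceeds:
  G9: a read changed (H8 -2->8) — executes, giving -9.
  G5: a read changed (G9 1->-9; H8 -2->8) — executes, giving 8.
  A7: a read changed (G5 1->8) — executes, giving -8.
  C11: a read changed (A7 -1->-8; G9 1->-9) — executes, giving -9.
  H11: a read changed (C11 -1->-9; G9 1->-9) — executes, giving -9.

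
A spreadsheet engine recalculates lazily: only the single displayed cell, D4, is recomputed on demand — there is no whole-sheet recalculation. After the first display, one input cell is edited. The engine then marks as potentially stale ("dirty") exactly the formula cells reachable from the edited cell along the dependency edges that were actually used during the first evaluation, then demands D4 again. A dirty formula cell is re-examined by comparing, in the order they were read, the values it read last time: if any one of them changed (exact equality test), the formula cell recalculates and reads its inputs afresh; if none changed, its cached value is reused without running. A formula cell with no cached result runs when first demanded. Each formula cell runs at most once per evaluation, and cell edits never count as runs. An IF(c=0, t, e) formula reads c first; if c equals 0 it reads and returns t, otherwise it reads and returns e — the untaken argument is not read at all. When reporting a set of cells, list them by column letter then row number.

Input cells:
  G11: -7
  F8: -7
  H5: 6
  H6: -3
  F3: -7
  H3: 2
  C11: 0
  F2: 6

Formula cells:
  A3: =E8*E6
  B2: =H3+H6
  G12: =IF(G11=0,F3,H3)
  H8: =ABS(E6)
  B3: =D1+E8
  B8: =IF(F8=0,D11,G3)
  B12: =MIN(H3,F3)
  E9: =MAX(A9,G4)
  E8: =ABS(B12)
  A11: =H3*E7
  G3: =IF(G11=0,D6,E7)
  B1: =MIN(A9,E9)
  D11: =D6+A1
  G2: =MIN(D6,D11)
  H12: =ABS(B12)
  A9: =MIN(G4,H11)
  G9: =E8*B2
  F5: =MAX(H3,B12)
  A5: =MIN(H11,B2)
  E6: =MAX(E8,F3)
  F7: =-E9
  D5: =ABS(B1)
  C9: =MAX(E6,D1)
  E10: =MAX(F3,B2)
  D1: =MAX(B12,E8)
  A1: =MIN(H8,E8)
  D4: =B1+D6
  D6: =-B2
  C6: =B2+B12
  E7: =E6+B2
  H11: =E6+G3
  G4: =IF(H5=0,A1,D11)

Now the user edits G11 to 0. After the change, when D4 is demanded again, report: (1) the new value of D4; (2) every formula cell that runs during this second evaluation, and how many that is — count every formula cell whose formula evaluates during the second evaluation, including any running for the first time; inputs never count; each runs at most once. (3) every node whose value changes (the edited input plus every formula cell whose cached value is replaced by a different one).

New value of D4: 9.
Formula cells that run: A9, G3, H11 — 3 in total.
Values that change: G3, G11, H11.
Key observation: the change is absorbed at A9 — it re-runs but produces the same value, and the output's value is unchanged.

First evaluation (everything demanded from the output):
  B2 = 2 + -3 = -1
  B12 = MIN(2, -7) = -7
  D6 = -(-1) = 1
  E8 = ABS(-7) = 7
  E6 = MAX(7, -7) = 7
  E7 = 7 + -1 = 6
  G3 = IF(G11=0: G11=-7 -> else branch E7) = 6
  H8 = ABS(7) = 7
  A1 = MIN(7, 7) = 7
  D11 = 1 + 7 = 8
  G4 = IF(H5=0: H5=6 -> else branch D11) = 8
  H11 = 7 + 6 = 13
  A9 = MIN(8, 13) = 8
  E9 = MAX(8, 8) = 8
  B1 = MIN(8, 8) = 8
  D4 = 8 + 1 = 9

Propagation after the edit:
  G3: runs — G11 -7->0; result 1.
  H11: runs — G3 6->1; result 8.
  A9: runs — H11 13->8; result 8 (same value as before).
  E9: checked — values it read are unchanged (A9 unchanged, G4 unchanged); reused cached 8 without running.
  B1: checked — values it read are unchanged (A9 unchanged, E9 unchanged); reused cached 8 without running.
  D4: checked — values it read are unchanged (B1 unchanged, D6 unchanged); reused cached 9 without running.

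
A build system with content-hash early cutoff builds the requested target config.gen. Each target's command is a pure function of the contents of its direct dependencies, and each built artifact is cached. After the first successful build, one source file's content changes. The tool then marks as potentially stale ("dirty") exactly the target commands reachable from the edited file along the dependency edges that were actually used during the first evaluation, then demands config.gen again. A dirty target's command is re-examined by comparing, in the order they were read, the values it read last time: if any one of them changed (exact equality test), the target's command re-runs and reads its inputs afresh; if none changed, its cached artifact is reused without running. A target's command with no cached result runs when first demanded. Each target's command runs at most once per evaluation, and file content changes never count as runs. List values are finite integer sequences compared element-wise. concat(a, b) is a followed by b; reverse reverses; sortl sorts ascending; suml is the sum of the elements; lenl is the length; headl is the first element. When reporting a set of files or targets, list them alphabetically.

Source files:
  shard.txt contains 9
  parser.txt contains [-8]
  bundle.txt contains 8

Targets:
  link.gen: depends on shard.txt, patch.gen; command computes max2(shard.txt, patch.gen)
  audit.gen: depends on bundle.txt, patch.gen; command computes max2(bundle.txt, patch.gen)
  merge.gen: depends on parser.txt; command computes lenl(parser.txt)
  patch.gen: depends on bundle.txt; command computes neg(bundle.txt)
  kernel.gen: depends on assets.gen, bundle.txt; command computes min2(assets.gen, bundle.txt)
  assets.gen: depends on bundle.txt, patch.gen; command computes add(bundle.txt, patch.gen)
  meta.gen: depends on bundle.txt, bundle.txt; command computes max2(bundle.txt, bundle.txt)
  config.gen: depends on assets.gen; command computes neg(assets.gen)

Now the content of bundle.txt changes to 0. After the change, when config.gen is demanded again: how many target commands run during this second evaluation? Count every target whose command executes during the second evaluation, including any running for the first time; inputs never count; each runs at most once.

Target commands that run: assets.gen, patch.gen — 2 in total.
Key observation: the change is absorbed at assets.gen — it re-runs but produces the same value, and the output's value is unchanged.

First evaluation (everything demanded from the output):
  patch.gen = neg(8) = -8
  assets.gen = add(8, -8) = 0
  config.gen = neg(0) = 0

Propagation after the edit:
  patch.gen: runs — bundle.txt 8->0; result 0.
  assets.gen: runs — bundle.txt 8->0; patch.gen -8->0; result 0 (same value as before).
  config.gen: checked — values it read are unchanged (assets.gen unchanged); reused cached 0 without running.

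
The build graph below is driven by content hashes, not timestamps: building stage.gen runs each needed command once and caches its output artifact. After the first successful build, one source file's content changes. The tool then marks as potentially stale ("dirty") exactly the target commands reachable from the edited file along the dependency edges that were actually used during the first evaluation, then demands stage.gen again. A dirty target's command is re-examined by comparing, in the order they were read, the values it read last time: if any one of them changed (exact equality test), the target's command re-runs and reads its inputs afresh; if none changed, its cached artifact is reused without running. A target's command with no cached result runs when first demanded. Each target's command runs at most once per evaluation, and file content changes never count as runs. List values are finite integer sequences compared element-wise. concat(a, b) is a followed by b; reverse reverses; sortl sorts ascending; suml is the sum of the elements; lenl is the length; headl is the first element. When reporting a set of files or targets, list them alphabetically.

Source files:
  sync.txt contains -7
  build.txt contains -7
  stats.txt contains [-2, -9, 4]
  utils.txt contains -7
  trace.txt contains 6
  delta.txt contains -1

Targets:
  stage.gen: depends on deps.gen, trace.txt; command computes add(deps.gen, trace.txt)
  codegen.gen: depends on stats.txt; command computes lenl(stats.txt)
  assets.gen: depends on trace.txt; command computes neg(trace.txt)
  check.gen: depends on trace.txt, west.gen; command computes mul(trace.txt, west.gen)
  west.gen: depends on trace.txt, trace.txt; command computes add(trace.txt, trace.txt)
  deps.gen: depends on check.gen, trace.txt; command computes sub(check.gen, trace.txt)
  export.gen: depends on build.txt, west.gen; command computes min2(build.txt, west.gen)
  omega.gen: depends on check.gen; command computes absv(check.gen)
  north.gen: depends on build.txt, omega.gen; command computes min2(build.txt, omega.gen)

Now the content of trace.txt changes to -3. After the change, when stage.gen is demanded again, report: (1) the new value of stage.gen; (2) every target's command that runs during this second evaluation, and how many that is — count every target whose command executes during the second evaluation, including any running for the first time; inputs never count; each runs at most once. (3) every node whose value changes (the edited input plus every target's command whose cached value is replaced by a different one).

Initial pass — values computed on the first demand:
  west.gen = add(6, 6) = 12
  check.gen = mul(6, 12) = 72
  deps.gen = sub(72, 6) = 66
  stage.gen = add(66, 6) = 72

Second demand — change propagation:
  west.gen: re-runs because trace.txt 6->-3; trace.txt 6->-3; new result -6.
  check.gen: re-runs because trace.txt 6->-3; west.gen 12->-6; new result 18.
  deps.gen: re-runs because check.gen 72->18; trace.txt 6->-3; new result 21.
  stage.gen: re-runs because deps.gen 66->21; trace.txt 6->-3; new result 18.

stage.gen now evaluates to 18.
Run set: check.gen, deps.gen, stage.gen, west.gen (4 run).
Changed values: check.gen, deps.gen, stage.gen, trace.txt, west.gen.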